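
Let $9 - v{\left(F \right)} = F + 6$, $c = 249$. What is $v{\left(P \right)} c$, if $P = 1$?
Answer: $498$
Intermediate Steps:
$v{\left(F \right)} = 3 - F$ ($v{\left(F \right)} = 9 - \left(F + 6\right) = 9 - \left(6 + F\right) = 3 - F$)
$v{\left(P \right)} c = \left(3 - 1\right) 249 = 2 \cdot 249 = 498$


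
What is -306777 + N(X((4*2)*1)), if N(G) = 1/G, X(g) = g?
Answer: -2454215/8 ≈ -3.0678e+5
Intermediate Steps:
-306777 + N(X((4*2)*1)) = -306777 + 1/((4*2)*1) = -306777 + 1/(8*1) = -306777 + 1/8 = -306777 + ⅛ = -2454215/8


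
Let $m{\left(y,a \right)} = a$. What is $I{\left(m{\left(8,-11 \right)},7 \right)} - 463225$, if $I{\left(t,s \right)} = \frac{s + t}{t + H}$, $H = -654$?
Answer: $- \frac{308044621}{665} \approx -4.6323 \cdot 10^{5}$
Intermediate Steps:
$I{\left(t,s \right)} = \frac{s + t}{-654 + t}$ ($I{\left(t,s \right)} = \frac{s + t}{t - 654} = \frac{s + t}{-654 + t}$)
$I{\left(m{\left(8,-11 \right)},7 \right)} - 463225 = \frac{7 - 11}{-654 - 11} - 463225 = \frac{1}{-665} \left(-4\right) - 463225 = \left(- \frac{1}{665}\right) \left(-4\right) - 463225 = \frac{4}{665} - 463225 = - \frac{308044621}{665}$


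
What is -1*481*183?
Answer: -88023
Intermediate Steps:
-1*481*183 = -481*183 = -88023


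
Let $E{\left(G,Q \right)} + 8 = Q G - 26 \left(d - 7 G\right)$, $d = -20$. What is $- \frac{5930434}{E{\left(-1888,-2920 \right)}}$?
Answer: $- \frac{2965217}{2584928} \approx -1.1471$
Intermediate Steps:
$E{\left(G,Q \right)} = 512 + 182 G + G Q$ ($E{\left(G,Q \right)} = -8 + \left(Q G - 26 \left(-20 - 7 G\right)\right) = -8 + \left(G Q + \left(520 + 182 G\right)\right) = -8 + \left(520 + 182 G + G Q\right) = 512 + 182 G + G Q$)
$- \frac{5930434}{E{\left(-1888,-2920 \right)}} = - \frac{5930434}{512 + 182 \left(-1888\right) - -5512960} = - \frac{5930434}{512 - 343616 + 5512960} = - \frac{5930434}{5169856} = \left(-5930434\right) \frac{1}{5169856} = - \frac{2965217}{2584928}$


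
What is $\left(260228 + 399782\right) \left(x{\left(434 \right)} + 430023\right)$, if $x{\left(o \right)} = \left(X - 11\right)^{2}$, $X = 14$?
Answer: $283825420320$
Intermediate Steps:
$x{\left(o \right)} = 9$ ($x{\left(o \right)} = \left(14 - 11\right)^{2} = 3^{2} = 9$)
$\left(260228 + 399782\right) \left(x{\left(434 \right)} + 430023\right) = \left(260228 + 399782\right) \left(9 + 430023\right) = 660010 \cdot 430032 = 283825420320$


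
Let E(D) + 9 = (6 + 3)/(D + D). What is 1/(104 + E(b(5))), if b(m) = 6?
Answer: 4/383 ≈ 0.010444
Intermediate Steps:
E(D) = -9 + 9/(2*D) (E(D) = -9 + (6 + 3)/(D + D) = -9 + 9/((2*D)) = -9 + 9*(1/(2*D)) = -9 + 9/(2*D))
1/(104 + E(b(5))) = 1/(104 + (-9 + (9/2)/6)) = 1/(104 + (-9 + (9/2)*(⅙))) = 1/(104 + (-9 + ¾)) = 1/(104 - 33/4) = 1/(383/4) = 4/383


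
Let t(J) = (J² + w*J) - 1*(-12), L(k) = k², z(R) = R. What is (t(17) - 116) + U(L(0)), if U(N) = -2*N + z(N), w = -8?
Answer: 49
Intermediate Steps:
U(N) = -N (U(N) = -2*N + N = -N)
t(J) = 12 + J² - 8*J (t(J) = (J² - 8*J) - 1*(-12) = (J² - 8*J) + 12 = 12 + J² - 8*J)
(t(17) - 116) + U(L(0)) = ((12 + 17² - 8*17) - 116) - 1*0² = ((12 + 289 - 136) - 116) - 1*0 = (165 - 116) + 0 = 49 + 0 = 49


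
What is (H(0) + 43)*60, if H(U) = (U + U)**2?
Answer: 2580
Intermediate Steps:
H(U) = 4*U**2 (H(U) = (2*U)**2 = 4*U**2)
(H(0) + 43)*60 = (4*0**2 + 43)*60 = (4*0 + 43)*60 = (0 + 43)*60 = 43*60 = 2580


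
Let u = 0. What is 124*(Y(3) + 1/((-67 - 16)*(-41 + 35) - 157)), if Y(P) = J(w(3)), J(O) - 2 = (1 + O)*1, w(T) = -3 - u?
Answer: 4/11 ≈ 0.36364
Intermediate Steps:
w(T) = -3 (w(T) = -3 - 1*0 = -3 + 0 = -3)
J(O) = 3 + O (J(O) = 2 + (1 + O)*1 = 2 + (1 + O) = 3 + O)
Y(P) = 0 (Y(P) = 3 - 3 = 0)
124*(Y(3) + 1/((-67 - 16)*(-41 + 35) - 157)) = 124*(0 + 1/((-67 - 16)*(-41 + 35) - 157)) = 124*(0 + 1/(-83*(-6) - 157)) = 124*(0 + 1/(498 - 157)) = 124*(0 + 1/341) = 124*(1/341) = 4/11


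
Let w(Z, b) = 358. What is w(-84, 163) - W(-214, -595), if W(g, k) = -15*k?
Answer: -8567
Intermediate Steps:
w(-84, 163) - W(-214, -595) = 358 - (-15)*(-595) = 358 - 1*8925 = 358 - 8925 = -8567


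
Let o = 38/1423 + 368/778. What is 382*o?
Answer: 105666548/553547 ≈ 190.89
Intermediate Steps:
o = 276614/553547 (o = 38*(1/1423) + 368*(1/778) = 38/1423 + 184/389 = 276614/553547 ≈ 0.49971)
382*o = 382*(276614/553547) = 105666548/553547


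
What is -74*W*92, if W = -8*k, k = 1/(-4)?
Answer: -13616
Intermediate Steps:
k = -¼ ≈ -0.25000
W = 2 (W = -8*(-¼) = 2)
-74*W*92 = -74*2*92 = -148*92 = -13616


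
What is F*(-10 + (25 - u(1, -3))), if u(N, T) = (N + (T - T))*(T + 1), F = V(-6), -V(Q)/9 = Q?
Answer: 918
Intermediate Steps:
V(Q) = -9*Q
F = 54 (F = -9*(-6) = 54)
u(N, T) = N*(1 + T) (u(N, T) = (N + 0)*(1 + T) = N*(1 + T))
F*(-10 + (25 - u(1, -3))) = 54*(-10 + (25 - (1 - 3))) = 54*(-10 + (25 - (-2))) = 54*(-10 + (25 - 1*(-2))) = 54*(-10 + (25 + 2)) = 54*(-10 + 27) = 54*17 = 918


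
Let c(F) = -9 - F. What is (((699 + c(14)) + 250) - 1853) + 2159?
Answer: 1232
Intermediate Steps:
(((699 + c(14)) + 250) - 1853) + 2159 = (((699 + (-9 - 1*14)) + 250) - 1853) + 2159 = (((699 + (-9 - 14)) + 250) - 1853) + 2159 = (((699 - 23) + 250) - 1853) + 2159 = ((676 + 250) - 1853) + 2159 = (926 - 1853) + 2159 = -927 + 2159 = 1232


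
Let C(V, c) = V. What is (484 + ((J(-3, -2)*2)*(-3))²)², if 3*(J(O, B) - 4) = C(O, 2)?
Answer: 652864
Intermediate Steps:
J(O, B) = 4 + O/3
(484 + ((J(-3, -2)*2)*(-3))²)² = (484 + (((4 + (⅓)*(-3))*2)*(-3))²)² = (484 + (((4 - 1)*2)*(-3))²)² = (484 + ((3*2)*(-3))²)² = (484 + (6*(-3))²)² = (484 + (-18)²)² = (484 + 324)² = 808² = 652864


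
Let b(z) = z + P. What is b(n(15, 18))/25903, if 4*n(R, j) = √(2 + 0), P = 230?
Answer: 230/25903 + √2/103612 ≈ 0.0088929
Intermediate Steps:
n(R, j) = √2/4 (n(R, j) = √(2 + 0)/4 = √2/4)
b(z) = 230 + z (b(z) = z + 230 = 230 + z)
b(n(15, 18))/25903 = (230 + √2/4)/25903 = (230 + √2/4)*(1/25903) = 230/25903 + √2/103612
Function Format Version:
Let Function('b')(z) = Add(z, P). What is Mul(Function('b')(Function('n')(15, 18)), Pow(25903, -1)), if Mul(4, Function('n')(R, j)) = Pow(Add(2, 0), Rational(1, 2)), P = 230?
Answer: Add(Rational(230, 25903), Mul(Rational(1, 103612), Pow(2, Rational(1, 2)))) ≈ 0.0088929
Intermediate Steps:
Function('n')(R, j) = Mul(Rational(1, 4), Pow(2, Rational(1, 2))) (Function('n')(R, j) = Mul(Rational(1, 4), Pow(Add(2, 0), Rational(1, 2))) = Mul(Rational(1, 4), Pow(2, Rational(1, 2))))
Function('b')(z) = Add(230, z) (Function('b')(z) = Add(z, 230) = Add(230, z))
Mul(Function('b')(Function('n')(15, 18)), Pow(25903, -1)) = Mul(Add(230, Mul(Rational(1, 4), Pow(2, Rational(1, 2)))), Pow(25903, -1)) = Mul(Add(230, Mul(Rational(1, 4), Pow(2, Rational(1, 2)))), Rational(1, 25903)) = Add(Rational(230, 25903), Mul(Rational(1, 103612), Pow(2, Rational(1, 2))))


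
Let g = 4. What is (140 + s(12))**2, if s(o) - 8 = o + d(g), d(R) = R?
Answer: 26896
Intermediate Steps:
s(o) = 12 + o (s(o) = 8 + (o + 4) = 8 + (4 + o) = 12 + o)
(140 + s(12))**2 = (140 + (12 + 12))**2 = (140 + 24)**2 = 164**2 = 26896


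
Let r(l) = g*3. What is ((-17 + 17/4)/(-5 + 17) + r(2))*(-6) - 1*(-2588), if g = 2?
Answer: 20467/8 ≈ 2558.4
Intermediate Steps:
r(l) = 6 (r(l) = 2*3 = 6)
((-17 + 17/4)/(-5 + 17) + r(2))*(-6) - 1*(-2588) = ((-17 + 17/4)/(-5 + 17) + 6)*(-6) - 1*(-2588) = ((-17 + 17*(¼))/12 + 6)*(-6) + 2588 = ((-17 + 17/4)*(1/12) + 6)*(-6) + 2588 = (-51/4*1/12 + 6)*(-6) + 2588 = (-17/16 + 6)*(-6) + 2588 = (79/16)*(-6) + 2588 = -237/8 + 2588 = 20467/8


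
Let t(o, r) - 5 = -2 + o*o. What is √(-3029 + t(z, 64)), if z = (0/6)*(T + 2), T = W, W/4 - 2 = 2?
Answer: I*√3026 ≈ 55.009*I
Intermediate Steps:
W = 16 (W = 8 + 4*2 = 8 + 8 = 16)
T = 16
z = 0 (z = (0/6)*(16 + 2) = (0*(⅙))*18 = 0*18 = 0)
t(o, r) = 3 + o² (t(o, r) = 5 + (-2 + o*o) = 5 + (-2 + o²) = 3 + o²)
√(-3029 + t(z, 64)) = √(-3029 + (3 + 0²)) = √(-3029 + (3 + 0)) = √(-3029 + 3) = √(-3026) = I*√3026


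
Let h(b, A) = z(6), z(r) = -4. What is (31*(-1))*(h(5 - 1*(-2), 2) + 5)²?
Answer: -31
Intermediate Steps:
h(b, A) = -4
(31*(-1))*(h(5 - 1*(-2), 2) + 5)² = (31*(-1))*(-4 + 5)² = -31*1² = -31*1 = -31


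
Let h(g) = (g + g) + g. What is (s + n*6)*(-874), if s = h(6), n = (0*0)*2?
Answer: -15732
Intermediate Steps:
n = 0 (n = 0*2 = 0)
h(g) = 3*g (h(g) = 2*g + g = 3*g)
s = 18 (s = 3*6 = 18)
(s + n*6)*(-874) = (18 + 0*6)*(-874) = (18 + 0)*(-874) = 18*(-874) = -15732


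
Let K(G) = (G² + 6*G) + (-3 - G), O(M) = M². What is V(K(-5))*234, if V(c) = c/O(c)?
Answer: -78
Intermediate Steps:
K(G) = -3 + G² + 5*G
V(c) = 1/c (V(c) = c/(c²) = c/c² = 1/c)
V(K(-5))*234 = 234/(-3 + (-5)² + 5*(-5)) = 234/(-3 + 25 - 25) = 234/(-3) = -⅓*234 = -78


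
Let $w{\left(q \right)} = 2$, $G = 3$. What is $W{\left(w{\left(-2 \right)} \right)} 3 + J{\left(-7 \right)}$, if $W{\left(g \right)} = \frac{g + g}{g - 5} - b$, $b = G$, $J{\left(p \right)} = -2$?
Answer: $-15$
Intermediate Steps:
$b = 3$
$W{\left(g \right)} = -3 + \frac{2 g}{-5 + g}$ ($W{\left(g \right)} = \frac{g + g}{g - 5} - 3 = \frac{2 g}{-5 + g} - 3 = -3 + \frac{2 g}{-5 + g}$)
$W{\left(w{\left(-2 \right)} \right)} 3 + J{\left(-7 \right)} = \frac{15 - 2}{-5 + 2} \cdot 3 - 2 = \frac{15 - 2}{-3} \cdot 3 - 2 = \left(- \frac{1}{3}\right) 13 \cdot 3 - 2 = \left(- \frac{13}{3}\right) 3 - 2 = -13 - 2 = -15$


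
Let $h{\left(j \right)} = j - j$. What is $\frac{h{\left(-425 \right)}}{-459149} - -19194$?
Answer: $19194$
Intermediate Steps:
$h{\left(j \right)} = 0$
$\frac{h{\left(-425 \right)}}{-459149} - -19194 = \frac{0}{-459149} - -19194 = 0 \left(- \frac{1}{459149}\right) + 19194 = 0 + 19194 = 19194$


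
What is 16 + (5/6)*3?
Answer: 37/2 ≈ 18.500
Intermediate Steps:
16 + (5/6)*3 = 16 + 5/2 = 37/2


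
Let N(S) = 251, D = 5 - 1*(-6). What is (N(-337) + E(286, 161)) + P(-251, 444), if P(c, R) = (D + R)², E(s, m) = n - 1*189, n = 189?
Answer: 207276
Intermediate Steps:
E(s, m) = 0 (E(s, m) = 189 - 1*189 = 189 - 189 = 0)
D = 11 (D = 5 + 6 = 11)
P(c, R) = (11 + R)²
(N(-337) + E(286, 161)) + P(-251, 444) = (251 + 0) + (11 + 444)² = 251 + 455² = 251 + 207025 = 207276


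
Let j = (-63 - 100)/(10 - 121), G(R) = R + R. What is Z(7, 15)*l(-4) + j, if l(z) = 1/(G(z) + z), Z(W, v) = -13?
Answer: 1133/444 ≈ 2.5518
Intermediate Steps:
G(R) = 2*R
l(z) = 1/(3*z) (l(z) = 1/(2*z + z) = 1/(3*z))
j = 163/111 (j = -163/(-111) = -163*(-1/111) = 163/111 ≈ 1.4685)
Z(7, 15)*l(-4) + j = -13/(3*(-4)) + 163/111 = -13*(-1)/(3*4) + 163/111 = -13*(-1/12) + 163/111 = 13/12 + 163/111 = 1133/444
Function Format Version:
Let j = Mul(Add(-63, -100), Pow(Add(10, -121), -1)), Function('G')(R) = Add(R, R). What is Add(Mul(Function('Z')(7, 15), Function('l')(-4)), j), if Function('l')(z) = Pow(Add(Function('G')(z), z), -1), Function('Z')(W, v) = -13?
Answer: Rational(1133, 444) ≈ 2.5518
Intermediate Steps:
Function('G')(R) = Mul(2, R)
Function('l')(z) = Mul(Rational(1, 3), Pow(z, -1)) (Function('l')(z) = Pow(Add(Mul(2, z), z), -1) = Pow(Mul(3, z), -1) = Mul(Rational(1, 3), Pow(z, -1)))
j = Rational(163, 111) (j = Mul(-163, Pow(-111, -1)) = Mul(-163, Rational(-1, 111)) = Rational(163, 111) ≈ 1.4685)
Add(Mul(Function('Z')(7, 15), Function('l')(-4)), j) = Add(Mul(-13, Mul(Rational(1, 3), Pow(-4, -1))), Rational(163, 111)) = Add(Mul(-13, Mul(Rational(1, 3), Rational(-1, 4))), Rational(163, 111)) = Add(Mul(-13, Rational(-1, 12)), Rational(163, 111)) = Add(Rational(13, 12), Rational(163, 111)) = Rational(1133, 444)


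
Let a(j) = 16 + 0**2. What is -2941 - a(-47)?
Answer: -2957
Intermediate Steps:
a(j) = 16 (a(j) = 16 + 0 = 16)
-2941 - a(-47) = -2941 - 1*16 = -2941 - 16 = -2957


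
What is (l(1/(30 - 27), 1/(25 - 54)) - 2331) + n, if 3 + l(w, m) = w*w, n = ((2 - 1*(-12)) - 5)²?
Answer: -20276/9 ≈ -2252.9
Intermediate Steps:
n = 81 (n = ((2 + 12) - 5)² = (14 - 5)² = 9² = 81)
l(w, m) = -3 + w² (l(w, m) = -3 + w*w = -3 + w²)
(l(1/(30 - 27), 1/(25 - 54)) - 2331) + n = ((-3 + (1/(30 - 27))²) - 2331) + 81 = ((-3 + (1/3)²) - 2331) + 81 = ((-3 + (⅓)²) - 2331) + 81 = ((-3 + ⅑) - 2331) + 81 = (-26/9 - 2331) + 81 = -21005/9 + 81 = -20276/9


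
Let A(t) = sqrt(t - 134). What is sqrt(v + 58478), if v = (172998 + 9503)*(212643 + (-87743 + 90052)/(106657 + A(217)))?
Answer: sqrt(4139104600654806 + 38807618621*sqrt(83))/sqrt(106657 + sqrt(83)) ≈ 1.9700e+5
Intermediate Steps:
A(t) = sqrt(-134 + t)
v = 38807560143 + 421394809/(106657 + sqrt(83)) (v = (172998 + 9503)*(212643 + (-87743 + 90052)/(106657 + sqrt(-134 + 217))) = 182501*(212643 + 2309/(106657 + sqrt(83))) = 38807560143 + 421394809/(106657 + sqrt(83)) ≈ 3.8808e+10)
sqrt(v + 58478) = sqrt((441463810941912429451/11375715566 - 421394809*sqrt(83)/11375715566) + 58478) = sqrt(441464476171007297999/11375715566 - 421394809*sqrt(83)/11375715566)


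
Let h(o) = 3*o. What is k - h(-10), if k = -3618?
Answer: -3588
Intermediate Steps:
k - h(-10) = -3618 - 3*(-10) = -3618 - 1*(-30) = -3618 + 30 = -3588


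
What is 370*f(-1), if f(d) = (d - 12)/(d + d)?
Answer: 2405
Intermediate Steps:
f(d) = (-12 + d)/(2*d) (f(d) = (-12 + d)/((2*d)) = (-12 + d)*(1/(2*d)) = (-12 + d)/(2*d))
370*f(-1) = 370*((½)*(-12 - 1)/(-1)) = 370*((½)*(-1)*(-13)) = 370*(13/2) = 2405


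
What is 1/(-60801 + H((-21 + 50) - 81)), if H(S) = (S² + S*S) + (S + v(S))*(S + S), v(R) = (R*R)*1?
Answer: -1/331201 ≈ -3.0193e-6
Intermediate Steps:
v(R) = R² (v(R) = R²*1 = R²)
H(S) = 2*S² + 2*S*(S + S²) (H(S) = (S² + S*S) + (S + S²)*(S + S) = (S² + S²) + (S + S²)*(2*S) = 2*S² + 2*S*(S + S²))
1/(-60801 + H((-21 + 50) - 81)) = 1/(-60801 + 2*((-21 + 50) - 81)²*(2 + ((-21 + 50) - 81))) = 1/(-60801 + 2*(29 - 81)²*(2 + (29 - 81))) = 1/(-60801 + 2*(-52)²*(2 - 52)) = 1/(-60801 + 2*2704*(-50)) = 1/(-60801 - 270400) = 1/(-331201) = -1/331201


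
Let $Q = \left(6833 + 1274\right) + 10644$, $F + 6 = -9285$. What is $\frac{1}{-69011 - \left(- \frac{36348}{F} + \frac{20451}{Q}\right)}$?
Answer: $- \frac{3415991}{235758044540} \approx -1.4489 \cdot 10^{-5}$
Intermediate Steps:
$F = -9291$ ($F = -6 - 9285 = -9291$)
$Q = 18751$ ($Q = 8107 + 10644 = 18751$)
$\frac{1}{-69011 - \left(- \frac{36348}{F} + \frac{20451}{Q}\right)} = \frac{1}{-69011 + \left(\frac{36348}{-9291} - \frac{20451}{18751}\right)} = \frac{1}{-69011 + \left(36348 \left(- \frac{1}{9291}\right) - \frac{1203}{1103}\right)} = \frac{1}{-69011 - \frac{17089639}{3415991}} = \frac{1}{- \frac{235758044540}{3415991}} = - \frac{3415991}{235758044540}$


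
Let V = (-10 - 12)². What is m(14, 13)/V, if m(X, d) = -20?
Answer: -5/121 ≈ -0.041322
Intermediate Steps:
V = 484 (V = (-22)² = 484)
m(14, 13)/V = -20/484 = -20*1/484 = -5/121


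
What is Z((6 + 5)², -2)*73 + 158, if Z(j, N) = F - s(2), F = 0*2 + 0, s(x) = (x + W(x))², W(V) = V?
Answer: -1010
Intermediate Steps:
s(x) = 4*x² (s(x) = (x + x)² = (2*x)² = 4*x²)
F = 0 (F = 0 + 0 = 0)
Z(j, N) = -16 (Z(j, N) = 0 - 4*2² = 0 - 4*4 = 0 - 1*16 = 0 - 16 = -16)
Z((6 + 5)², -2)*73 + 158 = -16*73 + 158 = -1168 + 158 = -1010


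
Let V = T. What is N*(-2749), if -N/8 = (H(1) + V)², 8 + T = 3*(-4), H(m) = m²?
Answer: 7939112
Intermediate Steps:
T = -20 (T = -8 + 3*(-4) = -8 - 12 = -20)
V = -20
N = -2888 (N = -8*(1² - 20)² = -8*(1 - 20)² = -8*(-19)² = -8*361 = -2888)
N*(-2749) = -2888*(-2749) = 7939112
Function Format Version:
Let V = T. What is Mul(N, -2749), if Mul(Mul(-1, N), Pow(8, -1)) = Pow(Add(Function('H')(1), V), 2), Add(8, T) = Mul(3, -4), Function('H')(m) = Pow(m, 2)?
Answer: 7939112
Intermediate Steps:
T = -20 (T = Add(-8, Mul(3, -4)) = Add(-8, -12) = -20)
V = -20
N = -2888 (N = Mul(-8, Pow(Add(Pow(1, 2), -20), 2)) = Mul(-8, Pow(Add(1, -20), 2)) = Mul(-8, Pow(-19, 2)) = Mul(-8, 361) = -2888)
Mul(N, -2749) = Mul(-2888, -2749) = 7939112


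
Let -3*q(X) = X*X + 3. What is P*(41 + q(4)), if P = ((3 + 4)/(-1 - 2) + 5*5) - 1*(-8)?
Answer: 9568/9 ≈ 1063.1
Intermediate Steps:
P = 92/3 (P = (7/(-3) + 25) + 8 = (7*(-⅓) + 25) + 8 = (-7/3 + 25) + 8 = 68/3 + 8 = 92/3 ≈ 30.667)
q(X) = -1 - X²/3 (q(X) = -(X*X + 3)/3 = -(X² + 3)/3 = -(3 + X²)/3 = -1 - X²/3)
P*(41 + q(4)) = 92*(41 + (-1 - ⅓*4²))/3 = 92*(41 + (-1 - ⅓*16))/3 = 92*(41 + (-1 - 16/3))/3 = 92*(41 - 19/3)/3 = (92/3)*(104/3) = 9568/9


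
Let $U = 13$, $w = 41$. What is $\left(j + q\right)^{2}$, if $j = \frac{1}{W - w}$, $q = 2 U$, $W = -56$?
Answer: $\frac{6355441}{9409} \approx 675.46$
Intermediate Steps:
$q = 26$ ($q = 2 \cdot 13 = 26$)
$j = - \frac{1}{97}$ ($j = \frac{1}{-56 - 41} = \frac{1}{-97} = - \frac{1}{97} \approx -0.010309$)
$\left(j + q\right)^{2} = \left(- \frac{1}{97} + 26\right)^{2} = \left(\frac{2521}{97}\right)^{2} = \frac{6355441}{9409}$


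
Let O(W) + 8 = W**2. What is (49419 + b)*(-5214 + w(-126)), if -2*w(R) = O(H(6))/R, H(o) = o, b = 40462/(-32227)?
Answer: -74732081673175/290043 ≈ -2.5766e+8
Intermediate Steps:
b = -40462/32227 (b = 40462*(-1/32227) = -40462/32227 ≈ -1.2555)
O(W) = -8 + W**2
w(R) = -14/R (w(R) = -(-8 + 6**2)/(2*R) = -(-8 + 36)/(2*R) = -14/R)
(49419 + b)*(-5214 + w(-126)) = (49419 - 40462/32227)*(-5214 - 14/(-126)) = 1592585651*(-5214 - 14*(-1/126))/32227 = 1592585651*(-5214 + 1/9)/32227 = (1592585651/32227)*(-46925/9) = -74732081673175/290043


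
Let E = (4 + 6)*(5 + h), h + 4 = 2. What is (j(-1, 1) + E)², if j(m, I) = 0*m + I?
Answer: 961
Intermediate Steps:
h = -2 (h = -4 + 2 = -2)
j(m, I) = I (j(m, I) = 0 + I = I)
E = 30 (E = (4 + 6)*(5 - 2) = 10*3 = 30)
(j(-1, 1) + E)² = (1 + 30)² = 31² = 961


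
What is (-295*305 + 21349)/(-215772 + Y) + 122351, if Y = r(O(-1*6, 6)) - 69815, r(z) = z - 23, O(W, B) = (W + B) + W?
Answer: 17472735921/142808 ≈ 1.2235e+5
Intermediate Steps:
O(W, B) = B + 2*W (O(W, B) = (B + W) + W = B + 2*W)
r(z) = -23 + z
Y = -69844 (Y = (-23 + (6 + 2*(-1*6))) - 69815 = (-23 + (6 + 2*(-6))) - 69815 = (-23 + (6 - 12)) - 69815 = (-23 - 6) - 69815 = -29 - 69815 = -69844)
(-295*305 + 21349)/(-215772 + Y) + 122351 = (-295*305 + 21349)/(-215772 - 69844) + 122351 = (-89975 + 21349)/(-285616) + 122351 = -68626*(-1/285616) + 122351 = 34313/142808 + 122351 = 17472735921/142808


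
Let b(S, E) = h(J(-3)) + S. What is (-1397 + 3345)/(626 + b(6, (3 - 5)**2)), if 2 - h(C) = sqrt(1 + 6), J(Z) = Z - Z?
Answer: 1235032/401949 + 1948*sqrt(7)/401949 ≈ 3.0854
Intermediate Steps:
J(Z) = 0
h(C) = 2 - sqrt(7) (h(C) = 2 - sqrt(1 + 6) = 2 - sqrt(7))
b(S, E) = 2 + S - sqrt(7) (b(S, E) = (2 - sqrt(7)) + S = 2 + S - sqrt(7))
(-1397 + 3345)/(626 + b(6, (3 - 5)**2)) = (-1397 + 3345)/(626 + (2 + 6 - sqrt(7))) = 1948/(626 + (8 - sqrt(7))) = 1948/(634 - sqrt(7))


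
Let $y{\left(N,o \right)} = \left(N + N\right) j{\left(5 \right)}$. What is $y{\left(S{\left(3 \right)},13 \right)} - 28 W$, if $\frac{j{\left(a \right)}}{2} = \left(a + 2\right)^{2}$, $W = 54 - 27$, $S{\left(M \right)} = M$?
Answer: $-168$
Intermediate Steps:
$W = 27$ ($W = 54 - 27 = 27$)
$j{\left(a \right)} = 2 \left(2 + a\right)^{2}$ ($j{\left(a \right)} = 2 \left(a + 2\right)^{2} = 2 \left(2 + a\right)^{2}$)
$y{\left(N,o \right)} = 196 N$ ($y{\left(N,o \right)} = \left(N + N\right) 2 \left(2 + 5\right)^{2} = 2 N 2 \cdot 7^{2} = 2 N 2 \cdot 49 = 2 N 98 = 196 N$)
$y{\left(S{\left(3 \right)},13 \right)} - 28 W = 196 \cdot 3 - 756 = 588 - 756 = -168$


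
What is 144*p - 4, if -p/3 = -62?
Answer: 26780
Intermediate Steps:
p = 186 (p = -3*(-62) = 186)
144*p - 4 = 144*186 - 4 = 26784 - 4 = 26780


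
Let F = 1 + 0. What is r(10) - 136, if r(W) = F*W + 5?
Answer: -121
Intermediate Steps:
F = 1
r(W) = 5 + W (r(W) = 1*W + 5 = W + 5 = 5 + W)
r(10) - 136 = (5 + 10) - 136 = 15 - 136 = -121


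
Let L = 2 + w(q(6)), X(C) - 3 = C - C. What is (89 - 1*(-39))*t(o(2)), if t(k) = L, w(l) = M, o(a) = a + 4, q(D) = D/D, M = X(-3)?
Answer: 640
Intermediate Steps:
X(C) = 3 (X(C) = 3 + (C - C) = 3 + 0 = 3)
M = 3
q(D) = 1
o(a) = 4 + a
w(l) = 3
L = 5 (L = 2 + 3 = 5)
t(k) = 5
(89 - 1*(-39))*t(o(2)) = (89 - 1*(-39))*5 = (89 + 39)*5 = 128*5 = 640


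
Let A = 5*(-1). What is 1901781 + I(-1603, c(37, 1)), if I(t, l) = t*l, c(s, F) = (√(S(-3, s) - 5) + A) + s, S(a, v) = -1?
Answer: 1850485 - 1603*I*√6 ≈ 1.8505e+6 - 3926.5*I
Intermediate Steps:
A = -5
c(s, F) = -5 + s + I*√6 (c(s, F) = (√(-1 - 5) - 5) + s = (√(-6) - 5) + s = (I*√6 - 5) + s = (-5 + I*√6) + s = -5 + s + I*√6)
I(t, l) = l*t
1901781 + I(-1603, c(37, 1)) = 1901781 + (-5 + 37 + I*√6)*(-1603) = 1901781 + (32 + I*√6)*(-1603) = 1901781 + (-51296 - 1603*I*√6) = 1850485 - 1603*I*√6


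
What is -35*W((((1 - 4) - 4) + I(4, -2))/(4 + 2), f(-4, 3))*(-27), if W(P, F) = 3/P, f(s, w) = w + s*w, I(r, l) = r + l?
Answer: -3402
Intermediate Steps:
I(r, l) = l + r
-35*W((((1 - 4) - 4) + I(4, -2))/(4 + 2), f(-4, 3))*(-27) = -105/((((1 - 4) - 4) + (-2 + 4))/(4 + 2))*(-27) = -105/(((-3 - 4) + 2)/6)*(-27) = -105/((-7 + 2)*(⅙))*(-27) = -105/((-5*⅙))*(-27) = -105/(-⅚)*(-27) = -105*(-6)/5*(-27) = -35*(-18/5)*(-27) = 126*(-27) = -3402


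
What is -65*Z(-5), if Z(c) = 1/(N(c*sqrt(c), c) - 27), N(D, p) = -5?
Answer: 65/32 ≈ 2.0313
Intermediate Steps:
Z(c) = -1/32 (Z(c) = 1/(-5 - 27) = 1/(-32) = -1/32)
-65*Z(-5) = -65*(-1/32) = 65/32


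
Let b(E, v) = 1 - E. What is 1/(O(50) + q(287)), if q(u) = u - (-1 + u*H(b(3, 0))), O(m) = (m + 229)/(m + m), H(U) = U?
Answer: 100/86479 ≈ 0.0011564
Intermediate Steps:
O(m) = (229 + m)/(2*m) (O(m) = (229 + m)/((2*m)) = (229 + m)*(1/(2*m)) = (229 + m)/(2*m))
q(u) = 1 + 3*u (q(u) = u - (-1 + u*(1 - 1*3)) = u - (-1 + u*(1 - 3)) = u - (-1 + u*(-2)) = u - (-1 - 2*u) = u + (1 + 2*u) = 1 + 3*u)
1/(O(50) + q(287)) = 1/((½)*(229 + 50)/50 + (1 + 3*287)) = 1/((½)*(1/50)*279 + (1 + 861)) = 1/(279/100 + 862) = 1/(86479/100) = 100/86479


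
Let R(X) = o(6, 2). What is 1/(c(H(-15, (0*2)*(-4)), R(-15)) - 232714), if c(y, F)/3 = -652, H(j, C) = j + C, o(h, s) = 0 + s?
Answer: -1/234670 ≈ -4.2613e-6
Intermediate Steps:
o(h, s) = s
R(X) = 2
H(j, C) = C + j
c(y, F) = -1956 (c(y, F) = 3*(-652) = -1956)
1/(c(H(-15, (0*2)*(-4)), R(-15)) - 232714) = 1/(-1956 - 232714) = 1/(-234670) = -1/234670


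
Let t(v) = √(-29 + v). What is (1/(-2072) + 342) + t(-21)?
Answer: 708623/2072 + 5*I*√2 ≈ 342.0 + 7.0711*I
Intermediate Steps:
(1/(-2072) + 342) + t(-21) = (1/(-2072) + 342) + √(-29 - 21) = (-1/2072 + 342) + √(-50) = 708623/2072 + 5*I*√2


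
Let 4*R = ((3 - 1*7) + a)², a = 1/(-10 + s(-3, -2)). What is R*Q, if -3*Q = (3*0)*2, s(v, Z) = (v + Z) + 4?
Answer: 0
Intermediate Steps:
s(v, Z) = 4 + Z + v (s(v, Z) = (Z + v) + 4 = 4 + Z + v)
Q = 0 (Q = -3*0*2/3 = -0*2 = -⅓*0 = 0)
a = -1/11 (a = 1/(-10 + (4 - 2 - 3)) = 1/(-10 - 1) = 1/(-11) = -1/11 ≈ -0.090909)
R = 2025/484 (R = ((3 - 1*7) - 1/11)²/4 = ((3 - 7) - 1/11)²/4 = (-4 - 1/11)²/4 = (-45/11)²/4 = (¼)*(2025/121) = 2025/484 ≈ 4.1839)
R*Q = (2025/484)*0 = 0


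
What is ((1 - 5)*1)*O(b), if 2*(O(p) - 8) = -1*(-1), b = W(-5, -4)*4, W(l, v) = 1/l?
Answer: -34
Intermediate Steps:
b = -4/5 (b = 4/(-5) = -1/5*4 = -4/5 ≈ -0.80000)
O(p) = 17/2 (O(p) = 8 + (-1*(-1))/2 = 8 + (1/2)*1 = 8 + 1/2 = 17/2)
((1 - 5)*1)*O(b) = ((1 - 5)*1)*(17/2) = -4*1*(17/2) = -4*17/2 = -34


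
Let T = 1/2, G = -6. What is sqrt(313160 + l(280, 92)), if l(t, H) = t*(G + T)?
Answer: 2*sqrt(77905) ≈ 558.23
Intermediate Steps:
T = 1/2 ≈ 0.50000
l(t, H) = -11*t/2 (l(t, H) = t*(-6 + 1/2) = t*(-11/2) = -11*t/2)
sqrt(313160 + l(280, 92)) = sqrt(313160 - 11/2*280) = sqrt(313160 - 1540) = sqrt(311620) = 2*sqrt(77905)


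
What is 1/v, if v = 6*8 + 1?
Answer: 1/49 ≈ 0.020408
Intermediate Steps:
v = 49 (v = 48 + 1 = 49)
1/v = 1/49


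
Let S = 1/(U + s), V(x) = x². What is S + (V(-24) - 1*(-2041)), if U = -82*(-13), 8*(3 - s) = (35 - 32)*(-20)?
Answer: 5634403/2153 ≈ 2617.0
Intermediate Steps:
s = 21/2 (s = 3 - (35 - 32)*(-20)/8 = 3 - 3*(-20)/8 = 3 - ⅛*(-60) = 3 + 15/2 = 21/2 ≈ 10.500)
U = 1066
S = 2/2153 (S = 1/(1066 + 21/2) = 1/(2153/2) = 2/2153 ≈ 0.00092894)
S + (V(-24) - 1*(-2041)) = 2/2153 + ((-24)² - 1*(-2041)) = 2/2153 + (576 + 2041) = 2/2153 + 2617 = 5634403/2153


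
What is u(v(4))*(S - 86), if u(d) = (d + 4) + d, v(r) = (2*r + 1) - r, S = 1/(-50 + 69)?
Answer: -22862/19 ≈ -1203.3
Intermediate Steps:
S = 1/19 ≈ 0.052632
v(r) = 1 + r (v(r) = (1 + 2*r) - r = 1 + r)
u(d) = 4 + 2*d (u(d) = (4 + d) + d = 4 + 2*d)
u(v(4))*(S - 86) = (4 + 2*(1 + 4))*(1/19 - 86) = (4 + 2*5)*(-1633/19) = (4 + 10)*(-1633/19) = 14*(-1633/19) = -22862/19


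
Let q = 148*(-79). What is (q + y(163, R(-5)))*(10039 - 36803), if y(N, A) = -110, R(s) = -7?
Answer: 315868728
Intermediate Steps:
q = -11692
(q + y(163, R(-5)))*(10039 - 36803) = (-11692 - 110)*(10039 - 36803) = -11802*(-26764) = 315868728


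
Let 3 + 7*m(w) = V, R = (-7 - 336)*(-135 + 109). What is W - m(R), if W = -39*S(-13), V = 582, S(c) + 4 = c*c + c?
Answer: -42075/7 ≈ -6010.7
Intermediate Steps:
S(c) = -4 + c + c**2 (S(c) = -4 + (c*c + c) = -4 + (c**2 + c) = -4 + (c + c**2) = -4 + c + c**2)
R = 8918 (R = -343*(-26) = 8918)
m(w) = 579/7 (m(w) = -3/7 + (1/7)*582 = -3/7 + 582/7 = 579/7)
W = -5928 (W = -39*(-4 - 13 + (-13)**2) = -39*(-4 - 13 + 169) = -39*152 = -5928)
W - m(R) = -5928 - 1*579/7 = -5928 - 579/7 = -42075/7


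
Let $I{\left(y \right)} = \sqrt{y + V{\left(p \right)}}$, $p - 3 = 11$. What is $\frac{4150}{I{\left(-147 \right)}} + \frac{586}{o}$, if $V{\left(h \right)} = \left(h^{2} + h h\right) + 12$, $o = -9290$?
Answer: $- \frac{293}{4645} + \frac{4150 \sqrt{257}}{257} \approx 258.81$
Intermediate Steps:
$p = 14$ ($p = 3 + 11 = 14$)
$V{\left(h \right)} = 12 + 2 h^{2}$ ($V{\left(h \right)} = \left(h^{2} + h^{2}\right) + 12 = 2 h^{2} + 12 = 12 + 2 h^{2}$)
$I{\left(y \right)} = \sqrt{404 + y}$ ($I{\left(y \right)} = \sqrt{y + \left(12 + 2 \cdot 14^{2}\right)} = \sqrt{y + \left(12 + 2 \cdot 196\right)} = \sqrt{y + \left(12 + 392\right)} = \sqrt{y + 404} = \sqrt{404 + y}$)
$\frac{4150}{I{\left(-147 \right)}} + \frac{586}{o} = \frac{4150}{\sqrt{404 - 147}} + \frac{586}{-9290} = \frac{4150}{\sqrt{257}} + 586 \left(- \frac{1}{9290}\right) = 4150 \frac{\sqrt{257}}{257} - \frac{293}{4645} = \frac{4150 \sqrt{257}}{257} - \frac{293}{4645} = - \frac{293}{4645} + \frac{4150 \sqrt{257}}{257}$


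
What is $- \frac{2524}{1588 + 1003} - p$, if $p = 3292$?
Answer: $- \frac{8532096}{2591} \approx -3293.0$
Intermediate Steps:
$- \frac{2524}{1588 + 1003} - p = - \frac{2524}{1588 + 1003} - 3292 = - \frac{2524}{2591} - 3292 = - \frac{8532096}{2591}$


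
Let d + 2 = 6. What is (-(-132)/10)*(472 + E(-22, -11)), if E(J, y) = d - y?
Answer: 32142/5 ≈ 6428.4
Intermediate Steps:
d = 4 (d = -2 + 6 = 4)
E(J, y) = 4 - y
(-(-132)/10)*(472 + E(-22, -11)) = (-(-132)/10)*(472 + (4 - 1*(-11))) = (-(-132)/10)*(472 + (4 + 11)) = (-33*(-2/5))*(472 + 15) = (66/5)*487 = 32142/5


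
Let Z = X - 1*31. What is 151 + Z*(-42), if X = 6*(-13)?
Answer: 4729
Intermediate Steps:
X = -78
Z = -109 (Z = -78 - 1*31 = -78 - 31 = -109)
151 + Z*(-42) = 151 - 109*(-42) = 151 + 4578 = 4729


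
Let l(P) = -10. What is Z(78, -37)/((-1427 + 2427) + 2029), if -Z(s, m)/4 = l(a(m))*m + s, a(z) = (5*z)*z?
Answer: -1792/3029 ≈ -0.59161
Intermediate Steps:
a(z) = 5*z**2
Z(s, m) = -4*s + 40*m (Z(s, m) = -4*(-10*m + s) = -4*(s - 10*m) = -4*s + 40*m)
Z(78, -37)/((-1427 + 2427) + 2029) = (-4*78 + 40*(-37))/((-1427 + 2427) + 2029) = (-312 - 1480)/(1000 + 2029) = -1792/3029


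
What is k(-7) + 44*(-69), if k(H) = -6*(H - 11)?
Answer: -2928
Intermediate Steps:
k(H) = 66 - 6*H (k(H) = -6*(-11 + H) = 66 - 6*H)
k(-7) + 44*(-69) = (66 - 6*(-7)) + 44*(-69) = (66 + 42) - 3036 = 108 - 3036 = -2928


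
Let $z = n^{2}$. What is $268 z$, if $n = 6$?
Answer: $9648$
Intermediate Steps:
$z = 36$ ($z = 6^{2} = 36$)
$268 z = 268 \cdot 36 = 9648$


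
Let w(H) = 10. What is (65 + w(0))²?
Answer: 5625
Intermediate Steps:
(65 + w(0))² = (65 + 10)² = 75² = 5625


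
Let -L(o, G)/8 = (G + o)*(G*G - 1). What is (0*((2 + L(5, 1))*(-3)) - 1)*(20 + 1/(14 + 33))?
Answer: -941/47 ≈ -20.021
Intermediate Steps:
L(o, G) = -8*(-1 + G²)*(G + o) (L(o, G) = -8*(G + o)*(G*G - 1) = -8*(G + o)*(G² - 1) = -8*(G + o)*(-1 + G²) = -8*(-1 + G²)*(G + o))
(0*((2 + L(5, 1))*(-3)) - 1)*(20 + 1/(14 + 33)) = (0*((2 + (-8*1³ + 8*1 + 8*5 - 8*5*1²))*(-3)) - 1)*(20 + 1/(14 + 33)) = (0*((2 + (-8*1 + 8 + 40 - 8*5*1))*(-3)) - 1)*(20 + 1/47) = (0*((2 + (-8 + 8 + 40 - 40))*(-3)) - 1)*(20 + 1/47) = (0*((2 + 0)*(-3)) - 1)*(941/47) = (0*(2*(-3)) - 1)*(941/47) = (0*(-6) - 1)*(941/47) = (0 - 1)*(941/47) = -1*941/47 = -941/47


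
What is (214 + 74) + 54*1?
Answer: 342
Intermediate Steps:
(214 + 74) + 54*1 = 288 + 54 = 342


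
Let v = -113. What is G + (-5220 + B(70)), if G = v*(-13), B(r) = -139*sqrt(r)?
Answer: -3751 - 139*sqrt(70) ≈ -4914.0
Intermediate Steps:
G = 1469 (G = -113*(-13) = 1469)
G + (-5220 + B(70)) = 1469 + (-5220 - 139*sqrt(70)) = -3751 - 139*sqrt(70)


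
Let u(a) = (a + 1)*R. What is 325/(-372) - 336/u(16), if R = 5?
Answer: -152617/31620 ≈ -4.8266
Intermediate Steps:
u(a) = 5 + 5*a (u(a) = (a + 1)*5 = (1 + a)*5 = 5 + 5*a)
325/(-372) - 336/u(16) = 325/(-372) - 336/(5 + 5*16) = 325*(-1/372) - 336/(5 + 80) = -325/372 - 336/85 = -152617/31620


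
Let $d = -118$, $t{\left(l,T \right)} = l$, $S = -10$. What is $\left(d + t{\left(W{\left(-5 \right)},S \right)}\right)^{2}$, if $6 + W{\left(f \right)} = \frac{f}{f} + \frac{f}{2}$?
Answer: $\frac{63001}{4} \approx 15750.0$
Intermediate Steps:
$W{\left(f \right)} = -5 + \frac{f}{2}$ ($W{\left(f \right)} = -6 + \left(\frac{f}{f} + \frac{f}{2}\right) = -6 + \left(1 + f \frac{1}{2}\right) = -6 + \left(1 + \frac{f}{2}\right) = -5 + \frac{f}{2}$)
$\left(d + t{\left(W{\left(-5 \right)},S \right)}\right)^{2} = \left(-118 + \left(-5 + \frac{1}{2} \left(-5\right)\right)\right)^{2} = \left(-118 - \frac{15}{2}\right)^{2} = \left(- \frac{251}{2}\right)^{2} = \frac{63001}{4}$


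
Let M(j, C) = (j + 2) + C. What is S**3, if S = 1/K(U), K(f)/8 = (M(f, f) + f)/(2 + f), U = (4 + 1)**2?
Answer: 19683/233744896 ≈ 8.4207e-5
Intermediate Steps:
M(j, C) = 2 + C + j (M(j, C) = (2 + j) + C = 2 + C + j)
U = 25 (U = 5**2 = 25)
K(f) = 8*(2 + 3*f)/(2 + f) (K(f) = 8*(((2 + f + f) + f)/(2 + f)) = 8*(((2 + 2*f) + f)/(2 + f)) = 8*((2 + 3*f)/(2 + f)) = 8*(2 + 3*f)/(2 + f))
S = 27/616 (S = 1/(8*(2 + 3*25)/(2 + 25)) = 1/(8*(2 + 75)/27) = 1/(8*(1/27)*77) = 1/(616/27) = 27/616 ≈ 0.043831)
S**3 = (27/616)**3 = 19683/233744896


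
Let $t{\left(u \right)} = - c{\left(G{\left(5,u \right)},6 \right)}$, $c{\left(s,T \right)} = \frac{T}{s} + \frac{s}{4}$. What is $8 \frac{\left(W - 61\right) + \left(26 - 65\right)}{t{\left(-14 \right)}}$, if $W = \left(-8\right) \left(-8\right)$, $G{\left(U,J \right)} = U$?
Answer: $\frac{5760}{49} \approx 117.55$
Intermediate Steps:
$c{\left(s,T \right)} = \frac{s}{4} + \frac{T}{s}$ ($c{\left(s,T \right)} = \frac{T}{s} + s \frac{1}{4} = \frac{T}{s} + \frac{s}{4} = \frac{s}{4} + \frac{T}{s}$)
$W = 64$
$t{\left(u \right)} = - \frac{49}{20}$ ($t{\left(u \right)} = - (\frac{1}{4} \cdot 5 + \frac{6}{5}) = - (\frac{5}{4} + 6 \cdot \frac{1}{5}) = - (\frac{5}{4} + \frac{6}{5}) = \left(-1\right) \frac{49}{20} = - \frac{49}{20}$)
$8 \frac{\left(W - 61\right) + \left(26 - 65\right)}{t{\left(-14 \right)}} = 8 \frac{\left(64 - 61\right) + \left(26 - 65\right)}{- \frac{49}{20}} = 8 \left(3 + \left(26 - 65\right)\right) \left(- \frac{20}{49}\right) = 8 \left(3 - 39\right) \left(- \frac{20}{49}\right) = 8 \left(\left(-36\right) \left(- \frac{20}{49}\right)\right) = 8 \cdot \frac{720}{49} = \frac{5760}{49}$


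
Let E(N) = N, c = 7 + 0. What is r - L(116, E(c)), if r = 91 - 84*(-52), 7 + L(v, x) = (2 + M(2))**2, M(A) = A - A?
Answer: 4462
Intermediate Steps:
M(A) = 0
c = 7
L(v, x) = -3 (L(v, x) = -7 + (2 + 0)**2 = -7 + 2**2 = -7 + 4 = -3)
r = 4459 (r = 91 + 4368 = 4459)
r - L(116, E(c)) = 4459 - 1*(-3) = 4459 + 3 = 4462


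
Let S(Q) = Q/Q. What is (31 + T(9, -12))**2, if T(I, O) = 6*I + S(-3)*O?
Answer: 5329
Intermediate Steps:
S(Q) = 1
T(I, O) = O + 6*I (T(I, O) = 6*I + 1*O = 6*I + O = O + 6*I)
(31 + T(9, -12))**2 = (31 + (-12 + 6*9))**2 = (31 + (-12 + 54))**2 = (31 + 42)**2 = 73**2 = 5329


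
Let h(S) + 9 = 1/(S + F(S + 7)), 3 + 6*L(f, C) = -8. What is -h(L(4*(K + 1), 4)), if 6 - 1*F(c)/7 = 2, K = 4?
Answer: 1407/157 ≈ 8.9618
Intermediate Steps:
F(c) = 28 (F(c) = 42 - 7*2 = 42 - 14 = 28)
L(f, C) = -11/6 (L(f, C) = -½ + (⅙)*(-8) = -½ - 4/3 = -11/6)
h(S) = -9 + 1/(28 + S) (h(S) = -9 + 1/(S + 28) = -9 + 1/(28 + S))
-h(L(4*(K + 1), 4)) = -(-251 - 9*(-11/6))/(28 - 11/6) = -(-251 + 33/2)/157/6 = -6*(-469)/(157*2) = -1*(-1407/157) = 1407/157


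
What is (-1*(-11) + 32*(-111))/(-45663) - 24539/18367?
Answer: -1055486810/838692321 ≈ -1.2585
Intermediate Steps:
(-1*(-11) + 32*(-111))/(-45663) - 24539/18367 = (11 - 3552)*(-1/45663) - 24539*1/18367 = -3541*(-1/45663) - 24539/18367 = 3541/45663 - 24539/18367 = -1055486810/838692321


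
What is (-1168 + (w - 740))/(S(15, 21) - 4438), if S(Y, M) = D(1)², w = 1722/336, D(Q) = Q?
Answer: 15223/35496 ≈ 0.42887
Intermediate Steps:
w = 41/8 (w = 1722*(1/336) = 41/8 ≈ 5.1250)
S(Y, M) = 1 (S(Y, M) = 1² = 1)
(-1168 + (w - 740))/(S(15, 21) - 4438) = (-1168 + (41/8 - 740))/(1 - 4438) = (-1168 - 5879/8)/(-4437) = -15223/8*(-1/4437) = 15223/35496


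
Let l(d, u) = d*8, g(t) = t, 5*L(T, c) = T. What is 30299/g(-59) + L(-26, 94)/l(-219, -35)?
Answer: -132708853/258420 ≈ -513.54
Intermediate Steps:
L(T, c) = T/5
l(d, u) = 8*d
30299/g(-59) + L(-26, 94)/l(-219, -35) = 30299/(-59) + ((⅕)*(-26))/((8*(-219))) = 30299*(-1/59) - 26/5/(-1752) = -30299/59 - 26/5*(-1/1752) = -30299/59 + 13/4380 = -132708853/258420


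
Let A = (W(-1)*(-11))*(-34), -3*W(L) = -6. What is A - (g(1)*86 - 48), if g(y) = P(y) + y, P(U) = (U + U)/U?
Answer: 538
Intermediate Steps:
W(L) = 2 (W(L) = -⅓*(-6) = 2)
P(U) = 2 (P(U) = (2*U)/U = 2)
A = 748 (A = (2*(-11))*(-34) = -22*(-34) = 748)
g(y) = 2 + y
A - (g(1)*86 - 48) = 748 - ((2 + 1)*86 - 48) = 748 - (3*86 - 48) = 748 - (258 - 48) = 748 - 1*210 = 748 - 210 = 538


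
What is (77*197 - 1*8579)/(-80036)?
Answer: -3295/40018 ≈ -0.082338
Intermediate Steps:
(77*197 - 1*8579)/(-80036) = (15169 - 8579)*(-1/80036) = 6590*(-1/80036) = -3295/40018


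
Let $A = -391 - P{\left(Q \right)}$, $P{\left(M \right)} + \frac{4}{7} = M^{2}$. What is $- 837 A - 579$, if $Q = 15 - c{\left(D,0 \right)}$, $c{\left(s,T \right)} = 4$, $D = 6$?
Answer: $\frac{2992407}{7} \approx 4.2749 \cdot 10^{5}$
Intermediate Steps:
$Q = 11$ ($Q = 15 - 4 = 11$)
$P{\left(M \right)} = - \frac{4}{7} + M^{2}$
$A = - \frac{3580}{7}$ ($A = -391 - \left(- \frac{4}{7} + 11^{2}\right) = -391 - \left(- \frac{4}{7} + 121\right) = -391 - \frac{843}{7} = - \frac{3580}{7} \approx -511.43$)
$- 837 A - 579 = \left(-837\right) \left(- \frac{3580}{7}\right) - 579 = \frac{2996460}{7} - 579 = \frac{2992407}{7}$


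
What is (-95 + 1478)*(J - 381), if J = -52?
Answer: -598839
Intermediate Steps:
(-95 + 1478)*(J - 381) = (-95 + 1478)*(-52 - 381) = 1383*(-433) = -598839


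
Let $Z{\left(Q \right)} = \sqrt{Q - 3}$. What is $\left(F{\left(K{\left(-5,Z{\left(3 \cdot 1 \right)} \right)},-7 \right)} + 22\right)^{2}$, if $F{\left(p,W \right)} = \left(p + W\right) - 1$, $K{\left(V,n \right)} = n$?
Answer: $196$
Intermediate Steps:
$Z{\left(Q \right)} = \sqrt{-3 + Q}$
$F{\left(p,W \right)} = -1 + W + p$ ($F{\left(p,W \right)} = \left(W + p\right) - 1 = -1 + W + p$)
$\left(F{\left(K{\left(-5,Z{\left(3 \cdot 1 \right)} \right)},-7 \right)} + 22\right)^{2} = \left(\left(-1 - 7 + \sqrt{-3 + 3 \cdot 1}\right) + 22\right)^{2} = \left(\left(-1 - 7 + \sqrt{-3 + 3}\right) + 22\right)^{2} = \left(\left(-1 - 7 + \sqrt{0}\right) + 22\right)^{2} = \left(\left(-1 - 7 + 0\right) + 22\right)^{2} = \left(-8 + 22\right)^{2} = 14^{2} = 196$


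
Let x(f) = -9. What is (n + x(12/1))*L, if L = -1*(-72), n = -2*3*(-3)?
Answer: 648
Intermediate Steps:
n = 18 (n = -6*(-3) = 18)
L = 72
(n + x(12/1))*L = (18 - 9)*72 = 9*72 = 648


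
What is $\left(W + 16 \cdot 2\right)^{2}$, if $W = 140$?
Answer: $29584$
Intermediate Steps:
$\left(W + 16 \cdot 2\right)^{2} = \left(140 + 16 \cdot 2\right)^{2} = \left(140 + 32\right)^{2} = 172^{2} = 29584$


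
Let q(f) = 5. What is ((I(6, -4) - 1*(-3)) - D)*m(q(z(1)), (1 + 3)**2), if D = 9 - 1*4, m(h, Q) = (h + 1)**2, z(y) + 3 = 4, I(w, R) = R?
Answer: -216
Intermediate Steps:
z(y) = 1 (z(y) = -3 + 4 = 1)
m(h, Q) = (1 + h)**2
D = 5 (D = 9 - 4 = 5)
((I(6, -4) - 1*(-3)) - D)*m(q(z(1)), (1 + 3)**2) = ((-4 - 1*(-3)) - 1*5)*(1 + 5)**2 = ((-4 + 3) - 5)*6**2 = (-1 - 5)*36 = -6*36 = -216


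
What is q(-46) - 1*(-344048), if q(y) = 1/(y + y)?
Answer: 31652415/92 ≈ 3.4405e+5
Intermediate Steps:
q(y) = 1/(2*y)
q(-46) - 1*(-344048) = (½)/(-46) - 1*(-344048) = (½)*(-1/46) + 344048 = -1/92 + 344048 = 31652415/92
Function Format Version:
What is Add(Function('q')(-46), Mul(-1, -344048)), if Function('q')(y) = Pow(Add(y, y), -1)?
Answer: Rational(31652415, 92) ≈ 3.4405e+5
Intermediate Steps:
Function('q')(y) = Mul(Rational(1, 2), Pow(y, -1)) (Function('q')(y) = Pow(Mul(2, y), -1) = Mul(Rational(1, 2), Pow(y, -1)))
Add(Function('q')(-46), Mul(-1, -344048)) = Add(Mul(Rational(1, 2), Pow(-46, -1)), Mul(-1, -344048)) = Add(Mul(Rational(1, 2), Rational(-1, 46)), 344048) = Add(Rational(-1, 92), 344048) = Rational(31652415, 92)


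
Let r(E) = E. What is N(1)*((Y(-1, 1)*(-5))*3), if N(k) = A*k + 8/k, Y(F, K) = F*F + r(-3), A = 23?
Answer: 930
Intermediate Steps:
Y(F, K) = -3 + F**2 (Y(F, K) = F*F - 3 = F**2 - 3 = -3 + F**2)
N(k) = 8/k + 23*k (N(k) = 23*k + 8/k = 8/k + 23*k)
N(1)*((Y(-1, 1)*(-5))*3) = (8/1 + 23*1)*(((-3 + (-1)**2)*(-5))*3) = (8*1 + 23)*(((-3 + 1)*(-5))*3) = (8 + 23)*(-2*(-5)*3) = 31*(10*3) = 31*30 = 930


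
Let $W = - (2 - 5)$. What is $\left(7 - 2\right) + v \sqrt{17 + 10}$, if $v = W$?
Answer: $5 + 9 \sqrt{3} \approx 20.588$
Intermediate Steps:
$W = 3$ ($W = \left(-1\right) \left(-3\right) = 3$)
$v = 3$
$\left(7 - 2\right) + v \sqrt{17 + 10} = \left(7 - 2\right) + 3 \sqrt{17 + 10} = 5 + 3 \sqrt{27} = 5 + 3 \cdot 3 \sqrt{3} = 5 + 9 \sqrt{3}$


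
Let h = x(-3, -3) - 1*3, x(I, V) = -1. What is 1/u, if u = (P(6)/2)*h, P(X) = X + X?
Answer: -1/24 ≈ -0.041667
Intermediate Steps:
P(X) = 2*X
h = -4 (h = -1 - 1*3 = -1 - 3 = -4)
u = -24 (u = ((2*6)/2)*(-4) = (12*(½))*(-4) = 6*(-4) = -24)
1/u = 1/(-24) = -1/24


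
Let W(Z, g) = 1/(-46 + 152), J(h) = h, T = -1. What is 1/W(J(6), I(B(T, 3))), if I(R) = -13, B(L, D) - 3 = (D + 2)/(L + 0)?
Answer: 106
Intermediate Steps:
B(L, D) = 3 + (2 + D)/L (B(L, D) = 3 + (D + 2)/(L + 0) = 3 + (2 + D)/L)
W(Z, g) = 1/106
1/W(J(6), I(B(T, 3))) = 1/(1/106) = 106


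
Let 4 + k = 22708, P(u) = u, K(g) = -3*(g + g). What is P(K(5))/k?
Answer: -5/3784 ≈ -0.0013214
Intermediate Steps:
K(g) = -6*g
k = 22704 (k = -4 + 22708 = 22704)
P(K(5))/k = -6*5/22704 = -30*1/22704 = -5/3784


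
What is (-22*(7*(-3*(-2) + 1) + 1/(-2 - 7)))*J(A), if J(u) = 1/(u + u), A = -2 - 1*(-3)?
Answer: -4840/9 ≈ -537.78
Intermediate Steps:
A = 1 (A = -2 + 3 = 1)
J(u) = 1/(2*u)
(-22*(7*(-3*(-2) + 1) + 1/(-2 - 7)))*J(A) = (-22*(7*(-3*(-2) + 1) + 1/(-2 - 7)))*((½)/1) = (-22*(7*(6 + 1) + 1/(-9)))*((½)*1) = -22*(7*7 - ⅑)*(½) = -22*(49 - ⅑)*(½) = -22*440/9*(½) = -9680/9*½ = -4840/9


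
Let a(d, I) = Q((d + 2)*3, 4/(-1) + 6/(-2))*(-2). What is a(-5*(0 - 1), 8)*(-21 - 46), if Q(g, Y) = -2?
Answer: -268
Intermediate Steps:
a(d, I) = 4 (a(d, I) = -2*(-2) = 4)
a(-5*(0 - 1), 8)*(-21 - 46) = 4*(-21 - 46) = 4*(-67) = -268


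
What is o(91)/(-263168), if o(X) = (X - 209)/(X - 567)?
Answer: -59/62633984 ≈ -9.4198e-7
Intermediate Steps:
o(X) = (-209 + X)/(-567 + X)
o(91)/(-263168) = ((-209 + 91)/(-567 + 91))/(-263168) = (-118/(-476))*(-1/263168) = -1/476*(-118)*(-1/263168) = (59/238)*(-1/263168) = -59/62633984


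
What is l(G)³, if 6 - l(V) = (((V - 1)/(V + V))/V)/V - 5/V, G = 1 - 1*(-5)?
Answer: 25594132123/80621568 ≈ 317.46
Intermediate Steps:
G = 6 (G = 1 + 5 = 6)
l(V) = 6 + 5/V - (-1 + V)/(2*V³) (l(V) = 6 - ((((V - 1)/(V + V))/V)/V - 5/V) = 6 - ((((-1 + V)/((2*V)))/V)/V - 5/V) = 6 - ((((-1 + V)*(1/(2*V)))/V)/V - 5/V) = 6 - ((((-1 + V)/(2*V))/V)/V - 5/V) = 6 - (((-1 + V)/(2*V²))/V - 5/V) = 6 - ((-1 + V)/(2*V³) - 5/V) = 6 - (-5/V + (-1 + V)/(2*V³)) = 6 + (5/V - (-1 + V)/(2*V³)) = 6 + 5/V - (-1 + V)/(2*V³))
l(G)³ = ((½)*(1 - 1*6 + 10*6² + 12*6³)/6³)³ = ((½)*(1/216)*(1 - 6 + 10*36 + 12*216))³ = ((½)*(1/216)*(1 - 6 + 360 + 2592))³ = ((½)*(1/216)*2947)³ = (2947/432)³ = 25594132123/80621568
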